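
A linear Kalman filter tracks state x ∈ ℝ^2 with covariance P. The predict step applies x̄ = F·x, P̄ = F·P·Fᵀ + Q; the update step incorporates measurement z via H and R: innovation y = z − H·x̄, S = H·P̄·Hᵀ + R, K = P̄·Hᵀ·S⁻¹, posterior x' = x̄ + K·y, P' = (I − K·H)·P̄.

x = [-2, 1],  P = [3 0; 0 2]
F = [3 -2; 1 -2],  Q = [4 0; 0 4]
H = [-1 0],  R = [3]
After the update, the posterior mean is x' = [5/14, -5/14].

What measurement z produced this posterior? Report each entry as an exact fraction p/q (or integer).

x̄ = F·x = [-8, -4]
P̄ = F·P·Fᵀ + Q = [39 17; 17 15]
S = H·P̄·Hᵀ + R = [42]
K = P̄·Hᵀ·S⁻¹ = [-13/14; -17/42]
x' − x̄ = [117/14, 51/14] = K·y
y = (KᵀK)⁻¹·Kᵀ·(x' − x̄) = [-9]
z = y + H·x̄ = [-9] + [8] = [-1]

z = [-1]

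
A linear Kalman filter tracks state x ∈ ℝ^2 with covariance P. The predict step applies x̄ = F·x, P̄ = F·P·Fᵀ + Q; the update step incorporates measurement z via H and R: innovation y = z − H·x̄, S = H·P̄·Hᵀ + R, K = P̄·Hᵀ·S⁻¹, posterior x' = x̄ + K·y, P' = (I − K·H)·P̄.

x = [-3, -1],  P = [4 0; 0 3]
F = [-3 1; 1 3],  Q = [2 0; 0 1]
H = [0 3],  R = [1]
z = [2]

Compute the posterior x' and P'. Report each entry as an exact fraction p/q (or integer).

x' = [2132/289, 186/289]
P' = [11768/289 -3/289; -3/289 32/289]

x̄ = F·x = [8, -6]
P̄ = F·P·Fᵀ + Q = [41 -3; -3 32]
y = z − H·x̄ = [20]
S = H·P̄·Hᵀ + R = [289]
K = P̄·Hᵀ·S⁻¹ = [-9/289; 96/289]
x' = x̄ + K·y = [2132/289, 186/289]
P' = (I − K·H)·P̄ = [11768/289 -3/289; -3/289 32/289]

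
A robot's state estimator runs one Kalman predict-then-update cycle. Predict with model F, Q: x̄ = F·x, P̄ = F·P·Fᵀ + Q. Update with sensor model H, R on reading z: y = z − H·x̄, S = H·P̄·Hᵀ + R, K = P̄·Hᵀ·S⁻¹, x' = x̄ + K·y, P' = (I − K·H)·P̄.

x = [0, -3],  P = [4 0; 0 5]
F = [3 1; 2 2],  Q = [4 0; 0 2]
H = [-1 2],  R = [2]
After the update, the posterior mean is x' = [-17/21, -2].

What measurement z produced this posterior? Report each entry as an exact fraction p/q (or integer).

z = [-3]

x̄ = F·x = [-3, -6]
P̄ = F·P·Fᵀ + Q = [45 34; 34 38]
S = H·P̄·Hᵀ + R = [63]
K = P̄·Hᵀ·S⁻¹ = [23/63; 2/3]
x' − x̄ = [46/21, 4] = K·y
y = (KᵀK)⁻¹·Kᵀ·(x' − x̄) = [6]
z = y + H·x̄ = [6] + [-9] = [-3]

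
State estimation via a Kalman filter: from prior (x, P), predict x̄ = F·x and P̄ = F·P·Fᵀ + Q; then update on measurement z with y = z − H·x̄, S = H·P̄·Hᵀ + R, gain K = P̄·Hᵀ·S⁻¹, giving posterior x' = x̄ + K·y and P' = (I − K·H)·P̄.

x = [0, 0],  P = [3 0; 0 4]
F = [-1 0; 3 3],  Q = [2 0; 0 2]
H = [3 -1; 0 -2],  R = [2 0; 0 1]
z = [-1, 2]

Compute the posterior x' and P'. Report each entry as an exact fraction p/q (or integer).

x̄ = F·x = [0, 0]
P̄ = F·P·Fᵀ + Q = [5 -9; -9 65]
y = z − H·x̄ = [-1, 2]
S = H·P̄·Hᵀ + R = [166 184; 184 261]
K = P̄·Hᵀ·S⁻¹ = [1476/4735 -714/4735; -46/4735 -2326/4735]
x' = x̄ + K·y = [-2904/4735, -4606/4735]
P' = (I − K·H)·P̄ = [1103/4735 357/4735; 357/4735 1163/4735]

x' = [-2904/4735, -4606/4735]
P' = [1103/4735 357/4735; 357/4735 1163/4735]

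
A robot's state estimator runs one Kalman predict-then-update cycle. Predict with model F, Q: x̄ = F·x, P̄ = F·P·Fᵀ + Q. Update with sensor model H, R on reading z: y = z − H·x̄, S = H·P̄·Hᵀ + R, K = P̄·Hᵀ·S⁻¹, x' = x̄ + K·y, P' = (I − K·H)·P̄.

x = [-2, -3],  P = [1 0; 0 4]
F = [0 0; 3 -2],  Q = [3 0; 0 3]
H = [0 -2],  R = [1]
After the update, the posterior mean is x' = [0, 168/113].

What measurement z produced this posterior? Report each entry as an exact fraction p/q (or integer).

z = [-3]

x̄ = F·x = [0, 0]
P̄ = F·P·Fᵀ + Q = [3 0; 0 28]
S = H·P̄·Hᵀ + R = [113]
K = P̄·Hᵀ·S⁻¹ = [0; -56/113]
x' − x̄ = [0, 168/113] = K·y
y = (KᵀK)⁻¹·Kᵀ·(x' − x̄) = [-3]
z = y + H·x̄ = [-3] + [0] = [-3]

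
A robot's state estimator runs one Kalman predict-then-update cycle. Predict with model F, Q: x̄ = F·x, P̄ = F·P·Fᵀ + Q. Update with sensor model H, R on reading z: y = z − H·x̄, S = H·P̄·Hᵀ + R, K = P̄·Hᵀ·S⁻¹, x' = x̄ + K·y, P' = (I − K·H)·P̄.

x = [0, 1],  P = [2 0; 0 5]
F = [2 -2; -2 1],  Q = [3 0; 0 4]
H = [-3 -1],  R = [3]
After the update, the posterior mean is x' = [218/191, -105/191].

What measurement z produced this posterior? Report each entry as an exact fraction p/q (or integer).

x̄ = F·x = [-2, 1]
P̄ = F·P·Fᵀ + Q = [31 -18; -18 17]
S = H·P̄·Hᵀ + R = [191]
K = P̄·Hᵀ·S⁻¹ = [-75/191; 37/191]
x' − x̄ = [600/191, -296/191] = K·y
y = (KᵀK)⁻¹·Kᵀ·(x' − x̄) = [-8]
z = y + H·x̄ = [-8] + [5] = [-3]

z = [-3]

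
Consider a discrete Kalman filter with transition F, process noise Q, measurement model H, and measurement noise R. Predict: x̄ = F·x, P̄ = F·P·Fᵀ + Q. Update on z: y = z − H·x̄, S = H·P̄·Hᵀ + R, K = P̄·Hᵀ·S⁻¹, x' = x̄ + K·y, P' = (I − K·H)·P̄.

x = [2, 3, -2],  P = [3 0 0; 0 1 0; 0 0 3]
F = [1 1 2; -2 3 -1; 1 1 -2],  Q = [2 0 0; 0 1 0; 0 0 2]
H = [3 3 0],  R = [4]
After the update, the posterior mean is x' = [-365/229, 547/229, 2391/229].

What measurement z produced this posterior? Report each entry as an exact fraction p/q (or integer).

z = [2]

x̄ = F·x = [1, 7, 9]
P̄ = F·P·Fᵀ + Q = [18 -9 -8; -9 25 3; -8 3 18]
S = H·P̄·Hᵀ + R = [229]
K = P̄·Hᵀ·S⁻¹ = [27/229; 48/229; -15/229]
x' − x̄ = [-594/229, -1056/229, 330/229] = K·y
y = (KᵀK)⁻¹·Kᵀ·(x' − x̄) = [-22]
z = y + H·x̄ = [-22] + [24] = [2]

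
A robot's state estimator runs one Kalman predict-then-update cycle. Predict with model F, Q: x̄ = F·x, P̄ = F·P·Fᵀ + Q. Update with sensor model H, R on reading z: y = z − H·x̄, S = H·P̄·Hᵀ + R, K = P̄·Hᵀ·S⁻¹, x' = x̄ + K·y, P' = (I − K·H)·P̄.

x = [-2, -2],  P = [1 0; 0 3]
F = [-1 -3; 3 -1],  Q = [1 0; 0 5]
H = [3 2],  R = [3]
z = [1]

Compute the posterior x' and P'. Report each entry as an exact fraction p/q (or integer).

x' = [1747/404, -599/101]
P' = [1915/404 -681/101; -681/101 1041/101]

x̄ = F·x = [8, -4]
P̄ = F·P·Fᵀ + Q = [29 6; 6 17]
y = z − H·x̄ = [-15]
S = H·P̄·Hᵀ + R = [404]
K = P̄·Hᵀ·S⁻¹ = [99/404; 13/101]
x' = x̄ + K·y = [1747/404, -599/101]
P' = (I − K·H)·P̄ = [1915/404 -681/101; -681/101 1041/101]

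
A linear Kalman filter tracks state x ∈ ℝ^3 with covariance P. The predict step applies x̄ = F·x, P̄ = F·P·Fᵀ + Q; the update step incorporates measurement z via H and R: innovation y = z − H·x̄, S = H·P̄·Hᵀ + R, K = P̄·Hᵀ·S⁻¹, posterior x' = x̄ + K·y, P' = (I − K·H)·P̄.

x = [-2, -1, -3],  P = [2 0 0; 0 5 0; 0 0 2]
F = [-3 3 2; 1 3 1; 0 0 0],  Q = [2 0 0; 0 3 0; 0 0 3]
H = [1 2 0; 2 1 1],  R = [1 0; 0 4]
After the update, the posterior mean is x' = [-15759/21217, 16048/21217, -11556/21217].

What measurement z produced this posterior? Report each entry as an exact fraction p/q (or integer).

z = [1, -2]

x̄ = F·x = [-3, -8, 0]
P̄ = F·P·Fᵀ + Q = [73 43 0; 43 52 0; 0 0 3]
S = H·P̄·Hᵀ + R = [454 465; 465 523]
K = P̄·Hᵀ·S⁻¹ = [-4728/21217 11871/21217; 12711/21217 -5703/21217; -1395/21217 1362/21217]
x' − x̄ = [47892/21217, 185784/21217, -11556/21217] = K·y
y = (KᵀK)⁻¹·Kᵀ·(x' − x̄) = [20, 12]
z = y + H·x̄ = [20, 12] + [-19, -14] = [1, -2]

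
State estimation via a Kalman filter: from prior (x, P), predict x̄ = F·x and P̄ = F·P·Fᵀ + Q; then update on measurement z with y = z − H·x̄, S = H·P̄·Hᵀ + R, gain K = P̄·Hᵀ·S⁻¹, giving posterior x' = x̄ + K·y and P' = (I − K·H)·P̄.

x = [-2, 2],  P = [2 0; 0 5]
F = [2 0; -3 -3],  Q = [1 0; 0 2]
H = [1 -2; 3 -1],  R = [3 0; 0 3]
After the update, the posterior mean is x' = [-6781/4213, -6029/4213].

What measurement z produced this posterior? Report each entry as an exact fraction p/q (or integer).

x̄ = F·x = [-4, 0]
P̄ = F·P·Fᵀ + Q = [9 -12; -12 65]
S = H·P̄·Hᵀ + R = [320 241; 241 221]
K = P̄·Hᵀ·S⁻¹ = [-702/4213 1509/4213; -2347/4213 634/4213]
x' − x̄ = [10071/4213, -6029/4213] = K·y
y = (KᵀK)⁻¹·Kᵀ·(x' − x̄) = [5, 9]
z = y + H·x̄ = [5, 9] + [-4, -12] = [1, -3]

z = [1, -3]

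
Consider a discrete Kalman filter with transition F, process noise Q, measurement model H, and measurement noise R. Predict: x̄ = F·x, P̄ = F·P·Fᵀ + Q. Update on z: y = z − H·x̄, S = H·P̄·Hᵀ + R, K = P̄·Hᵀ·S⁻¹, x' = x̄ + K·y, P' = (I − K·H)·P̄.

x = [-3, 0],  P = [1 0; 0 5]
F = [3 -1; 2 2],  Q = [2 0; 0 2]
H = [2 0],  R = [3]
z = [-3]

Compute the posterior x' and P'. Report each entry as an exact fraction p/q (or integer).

x' = [-123/67, -522/67]
P' = [48/67 -12/67; -12/67 1678/67]

x̄ = F·x = [-9, -6]
P̄ = F·P·Fᵀ + Q = [16 -4; -4 26]
y = z − H·x̄ = [15]
S = H·P̄·Hᵀ + R = [67]
K = P̄·Hᵀ·S⁻¹ = [32/67; -8/67]
x' = x̄ + K·y = [-123/67, -522/67]
P' = (I − K·H)·P̄ = [48/67 -12/67; -12/67 1678/67]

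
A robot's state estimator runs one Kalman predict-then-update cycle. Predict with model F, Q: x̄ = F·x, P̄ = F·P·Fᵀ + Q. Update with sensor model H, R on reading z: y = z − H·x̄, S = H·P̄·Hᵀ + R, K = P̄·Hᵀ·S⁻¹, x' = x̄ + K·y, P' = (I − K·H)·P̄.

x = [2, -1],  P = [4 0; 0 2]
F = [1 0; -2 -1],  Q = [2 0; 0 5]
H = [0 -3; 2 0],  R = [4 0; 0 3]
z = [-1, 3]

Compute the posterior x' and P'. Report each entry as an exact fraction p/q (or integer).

x̄ = F·x = [2, -3]
P̄ = F·P·Fᵀ + Q = [6 -8; -8 23]
y = z − H·x̄ = [-10, -1]
S = H·P̄·Hᵀ + R = [211 48; 48 27]
K = P̄·Hᵀ·S⁻¹ = [8/377 460/1131; -365/1131 -64/3393]
x' = x̄ + K·y = [1562/1131, 835/3393]
P' = (I − K·H)·P̄ = [230/377 -32/1131; -32/1131 1460/3393]

x' = [1562/1131, 835/3393]
P' = [230/377 -32/1131; -32/1131 1460/3393]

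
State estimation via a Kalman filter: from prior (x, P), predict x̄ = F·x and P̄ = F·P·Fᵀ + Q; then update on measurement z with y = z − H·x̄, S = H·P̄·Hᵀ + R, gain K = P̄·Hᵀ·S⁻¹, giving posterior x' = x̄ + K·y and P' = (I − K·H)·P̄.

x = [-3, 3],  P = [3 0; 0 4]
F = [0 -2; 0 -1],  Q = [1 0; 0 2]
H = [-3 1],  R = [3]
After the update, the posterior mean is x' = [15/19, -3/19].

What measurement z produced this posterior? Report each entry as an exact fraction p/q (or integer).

z = [-3]

x̄ = F·x = [-6, -3]
P̄ = F·P·Fᵀ + Q = [17 8; 8 6]
S = H·P̄·Hᵀ + R = [114]
K = P̄·Hᵀ·S⁻¹ = [-43/114; -3/19]
x' − x̄ = [129/19, 54/19] = K·y
y = (KᵀK)⁻¹·Kᵀ·(x' − x̄) = [-18]
z = y + H·x̄ = [-18] + [15] = [-3]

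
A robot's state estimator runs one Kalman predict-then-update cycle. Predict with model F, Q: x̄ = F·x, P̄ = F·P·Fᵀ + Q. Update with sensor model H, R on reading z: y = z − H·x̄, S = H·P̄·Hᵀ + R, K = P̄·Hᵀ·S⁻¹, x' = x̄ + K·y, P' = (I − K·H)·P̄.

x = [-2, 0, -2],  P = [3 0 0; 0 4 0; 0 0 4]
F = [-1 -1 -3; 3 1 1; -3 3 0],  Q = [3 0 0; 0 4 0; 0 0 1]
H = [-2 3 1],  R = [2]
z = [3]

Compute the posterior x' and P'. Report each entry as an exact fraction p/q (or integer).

x' = [294/823, -960/823, 5863/823]
P' = [8958/823 5265/823 1781/823; 5265/823 8993/823 -16145/823; 1781/823 -16145/823 52047/823]

x̄ = F·x = [8, -8, 6]
P̄ = F·P·Fᵀ + Q = [46 -25 -3; -25 39 -15; -3 -15 64]
y = z − H·x̄ = [37]
S = H·P̄·Hᵀ + R = [823]
K = P̄·Hᵀ·S⁻¹ = [-170/823; 152/823; 25/823]
x' = x̄ + K·y = [294/823, -960/823, 5863/823]
P' = (I − K·H)·P̄ = [8958/823 5265/823 1781/823; 5265/823 8993/823 -16145/823; 1781/823 -16145/823 52047/823]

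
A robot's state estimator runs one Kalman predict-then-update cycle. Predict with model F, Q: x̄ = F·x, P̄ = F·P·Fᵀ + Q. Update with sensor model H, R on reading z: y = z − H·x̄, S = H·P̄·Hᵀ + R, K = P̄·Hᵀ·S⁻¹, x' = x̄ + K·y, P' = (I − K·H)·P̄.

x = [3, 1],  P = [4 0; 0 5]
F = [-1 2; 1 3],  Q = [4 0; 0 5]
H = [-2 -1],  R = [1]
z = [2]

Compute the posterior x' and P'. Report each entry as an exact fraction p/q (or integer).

x' = [-763/271, 990/271]
P' = [864/271 -1646/271; -1646/271 3398/271]

x̄ = F·x = [-1, 6]
P̄ = F·P·Fᵀ + Q = [28 26; 26 54]
y = z − H·x̄ = [6]
S = H·P̄·Hᵀ + R = [271]
K = P̄·Hᵀ·S⁻¹ = [-82/271; -106/271]
x' = x̄ + K·y = [-763/271, 990/271]
P' = (I − K·H)·P̄ = [864/271 -1646/271; -1646/271 3398/271]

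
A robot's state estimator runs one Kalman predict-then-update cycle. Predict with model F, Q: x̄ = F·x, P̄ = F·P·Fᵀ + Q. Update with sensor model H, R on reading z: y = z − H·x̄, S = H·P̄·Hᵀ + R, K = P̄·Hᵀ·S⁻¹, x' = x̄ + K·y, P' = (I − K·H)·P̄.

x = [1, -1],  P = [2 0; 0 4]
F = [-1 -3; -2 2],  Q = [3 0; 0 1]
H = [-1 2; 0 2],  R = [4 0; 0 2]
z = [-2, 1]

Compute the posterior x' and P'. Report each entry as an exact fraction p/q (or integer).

x̄ = F·x = [2, -4]
P̄ = F·P·Fᵀ + Q = [41 -20; -20 25]
y = z − H·x̄ = [8, 9]
S = H·P̄·Hᵀ + R = [225 140; 140 102]
K = P̄·Hᵀ·S⁻¹ = [-1331/1675 234/335; 14/335 29/67]
x' = x̄ + K·y = [3232/1675, 77/335]
P' = (I − K·H)·P̄ = [7664/1675 234/335; 234/335 29/67]

x' = [3232/1675, 77/335]
P' = [7664/1675 234/335; 234/335 29/67]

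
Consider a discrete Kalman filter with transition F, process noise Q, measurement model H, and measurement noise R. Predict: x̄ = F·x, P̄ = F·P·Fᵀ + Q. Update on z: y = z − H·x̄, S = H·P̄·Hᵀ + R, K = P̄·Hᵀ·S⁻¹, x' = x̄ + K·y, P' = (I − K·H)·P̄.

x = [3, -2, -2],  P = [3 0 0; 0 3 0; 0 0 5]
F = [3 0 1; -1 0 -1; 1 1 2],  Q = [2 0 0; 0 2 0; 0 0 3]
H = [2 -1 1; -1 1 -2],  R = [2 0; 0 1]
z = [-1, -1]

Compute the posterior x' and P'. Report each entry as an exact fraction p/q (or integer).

x̄ = F·x = [7, -1, -3]
P̄ = F·P·Fᵀ + Q = [34 -14 19; -14 10 -13; 19 -13 29]
y = z − H·x̄ = [-13, 1]
S = H·P̄·Hᵀ + R = [335 -312; -312 317]
K = P̄·Hᵀ·S⁻¹ = [5185/8851 2702/8851; -567/8851 838/8851; -2720/8851 -5190/8851]
x' = x̄ + K·y = [-2746/8851, -642/8851, 3617/8851]
P' = (I − K·H)·P̄ = [9621/8851 5421/8851 -3451/8851; 5421/8851 17693/8851 5717/8851; -3451/8851 5717/8851 7179/8851]

x' = [-2746/8851, -642/8851, 3617/8851]
P' = [9621/8851 5421/8851 -3451/8851; 5421/8851 17693/8851 5717/8851; -3451/8851 5717/8851 7179/8851]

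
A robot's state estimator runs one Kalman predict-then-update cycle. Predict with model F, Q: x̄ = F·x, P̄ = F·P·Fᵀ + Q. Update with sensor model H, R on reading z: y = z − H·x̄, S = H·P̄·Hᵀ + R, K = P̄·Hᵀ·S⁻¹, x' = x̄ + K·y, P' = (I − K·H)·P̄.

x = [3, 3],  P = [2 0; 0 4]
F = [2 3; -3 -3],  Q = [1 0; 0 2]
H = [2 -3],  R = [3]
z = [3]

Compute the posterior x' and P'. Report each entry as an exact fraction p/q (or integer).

x̄ = F·x = [15, -18]
P̄ = F·P·Fᵀ + Q = [45 -48; -48 56]
y = z − H·x̄ = [-81]
S = H·P̄·Hᵀ + R = [1263]
K = P̄·Hᵀ·S⁻¹ = [78/421; -88/421]
x' = x̄ + K·y = [-3/421, -450/421]
P' = (I − K·H)·P̄ = [693/421 384/421; 384/421 344/421]

x' = [-3/421, -450/421]
P' = [693/421 384/421; 384/421 344/421]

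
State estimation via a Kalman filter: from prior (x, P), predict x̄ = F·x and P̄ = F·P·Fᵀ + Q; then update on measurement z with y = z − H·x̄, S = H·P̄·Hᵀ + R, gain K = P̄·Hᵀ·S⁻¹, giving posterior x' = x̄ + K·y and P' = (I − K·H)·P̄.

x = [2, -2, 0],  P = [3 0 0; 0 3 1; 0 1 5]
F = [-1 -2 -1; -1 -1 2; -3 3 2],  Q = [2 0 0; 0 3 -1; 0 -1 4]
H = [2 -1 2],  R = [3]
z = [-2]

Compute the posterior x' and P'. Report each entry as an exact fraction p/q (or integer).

x̄ = F·x = [2, 0, -12]
P̄ = F·P·Fᵀ + Q = [26 -4 -26; -4 25 23; -26 23 90]
y = z − H·x̄ = [18]
S = H·P̄·Hᵀ + R = [208]
K = P̄·Hᵀ·S⁻¹ = [1/52; 1/16; 105/208]
x' = x̄ + K·y = [61/26, 9/8, -303/104]
P' = (I − K·H)·P̄ = [337/13 -17/4 -1457/52; -17/4 387/16 263/16; -1457/52 263/16 7695/208]

x' = [61/26, 9/8, -303/104]
P' = [337/13 -17/4 -1457/52; -17/4 387/16 263/16; -1457/52 263/16 7695/208]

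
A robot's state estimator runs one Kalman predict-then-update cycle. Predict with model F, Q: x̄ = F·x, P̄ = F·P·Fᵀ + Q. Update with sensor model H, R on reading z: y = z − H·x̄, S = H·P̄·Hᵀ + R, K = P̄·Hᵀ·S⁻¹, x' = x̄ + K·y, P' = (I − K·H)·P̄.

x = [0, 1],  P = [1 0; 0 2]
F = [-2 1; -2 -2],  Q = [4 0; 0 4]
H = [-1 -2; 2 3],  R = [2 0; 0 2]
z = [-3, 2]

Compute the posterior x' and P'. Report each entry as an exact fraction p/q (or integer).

x̄ = F·x = [1, -2]
P̄ = F·P·Fᵀ + Q = [10 0; 0 16]
y = z − H·x̄ = [-6, 6]
S = H·P̄·Hᵀ + R = [76 -116; -116 186]
K = P̄·Hᵀ·S⁻¹ = [23/34 9/17; -48/85 -8/85]
x' = x̄ + K·y = [2/17, 14/17]
P' = (I − K·H)·P̄ = [105/17 -64/17; -64/17 208/85]

x' = [2/17, 14/17]
P' = [105/17 -64/17; -64/17 208/85]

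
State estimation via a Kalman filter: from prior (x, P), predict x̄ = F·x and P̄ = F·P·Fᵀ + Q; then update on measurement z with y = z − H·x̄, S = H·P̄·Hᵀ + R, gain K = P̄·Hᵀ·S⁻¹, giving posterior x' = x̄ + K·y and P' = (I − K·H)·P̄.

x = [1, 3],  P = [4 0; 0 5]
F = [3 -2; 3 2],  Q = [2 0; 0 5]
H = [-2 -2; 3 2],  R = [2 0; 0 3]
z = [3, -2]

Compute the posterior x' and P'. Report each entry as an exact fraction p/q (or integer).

x' = [-4633/8431, -4942/8431]
P' = [32994/8431 -39336/8431; -39336/8431 49413/8431]

x̄ = F·x = [-3, 9]
P̄ = F·P·Fᵀ + Q = [58 16; 16 61]
y = z − H·x̄ = [15, -11]
S = H·P̄·Hᵀ + R = [606 -752; -752 961]
K = P̄·Hᵀ·S⁻¹ = [6342/8431 6770/8431; -10077/8431 -6394/8431]
x' = x̄ + K·y = [-4633/8431, -4942/8431]
P' = (I − K·H)·P̄ = [32994/8431 -39336/8431; -39336/8431 49413/8431]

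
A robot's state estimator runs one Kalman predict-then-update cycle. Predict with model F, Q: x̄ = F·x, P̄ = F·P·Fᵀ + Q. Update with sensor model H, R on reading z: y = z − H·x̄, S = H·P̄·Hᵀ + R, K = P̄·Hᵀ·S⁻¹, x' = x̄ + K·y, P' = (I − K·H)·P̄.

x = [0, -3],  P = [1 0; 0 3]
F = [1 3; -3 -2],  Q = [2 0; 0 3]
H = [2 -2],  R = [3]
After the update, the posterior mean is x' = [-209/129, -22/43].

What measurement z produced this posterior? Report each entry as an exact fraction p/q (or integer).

z = [-2]

x̄ = F·x = [-9, 6]
P̄ = F·P·Fᵀ + Q = [30 -21; -21 24]
S = H·P̄·Hᵀ + R = [387]
K = P̄·Hᵀ·S⁻¹ = [34/129; -10/43]
x' − x̄ = [952/129, -280/43] = K·y
y = (KᵀK)⁻¹·Kᵀ·(x' − x̄) = [28]
z = y + H·x̄ = [28] + [-30] = [-2]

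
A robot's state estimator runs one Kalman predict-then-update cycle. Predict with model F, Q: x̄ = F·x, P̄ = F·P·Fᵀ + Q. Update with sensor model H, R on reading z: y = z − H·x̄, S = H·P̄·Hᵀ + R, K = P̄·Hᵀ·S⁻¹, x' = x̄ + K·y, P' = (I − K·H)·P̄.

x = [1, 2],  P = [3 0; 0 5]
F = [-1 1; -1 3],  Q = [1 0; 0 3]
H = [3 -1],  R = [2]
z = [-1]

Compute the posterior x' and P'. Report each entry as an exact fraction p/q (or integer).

x' = [35/26, 133/26]
P' = [153/26 441/26; 441/26 1317/26]

x̄ = F·x = [1, 5]
P̄ = F·P·Fᵀ + Q = [9 18; 18 51]
y = z − H·x̄ = [1]
S = H·P̄·Hᵀ + R = [26]
K = P̄·Hᵀ·S⁻¹ = [9/26; 3/26]
x' = x̄ + K·y = [35/26, 133/26]
P' = (I − K·H)·P̄ = [153/26 441/26; 441/26 1317/26]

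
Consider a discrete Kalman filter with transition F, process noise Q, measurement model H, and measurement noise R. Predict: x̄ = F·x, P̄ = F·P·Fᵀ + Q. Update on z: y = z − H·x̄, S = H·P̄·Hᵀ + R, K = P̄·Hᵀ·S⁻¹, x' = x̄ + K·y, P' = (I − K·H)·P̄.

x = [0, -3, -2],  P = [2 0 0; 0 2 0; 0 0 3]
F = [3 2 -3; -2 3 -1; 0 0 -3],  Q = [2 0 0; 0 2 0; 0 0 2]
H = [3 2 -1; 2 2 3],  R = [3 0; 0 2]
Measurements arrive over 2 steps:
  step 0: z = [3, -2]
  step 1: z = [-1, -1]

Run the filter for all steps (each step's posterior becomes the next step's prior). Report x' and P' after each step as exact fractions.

step 0: x̄ = F·x = [0, -7, 6]
step 0: P̄ = F·P·Fᵀ + Q = [55 9 27; 9 31 9; 27 9 29]
step 0: y = z − H·x̄ = [23, -6]
step 0: S = H·P̄·Hᵀ + R = [561 682; 682 1111]
step 0: K = P̄·Hᵀ·S⁻¹ = [2798/14377 987/14377; 1446/14377 497/14377; -2788/14377 3769/14377]
step 0: x' = x̄ + K·y = [5312/1307, -70363/14377, -476/14377]
step 0: P' = (I − K·H)·P̄ = [147964/14377 -200056/14377 35386/14377; -200056/14377 276828/14377 -50850/14377; 35386/14377 -50850/14377 12822/14377]
step 1: x̄ = F·x = [35998/14377, -327477/14377, 1428/14377]
step 1: P̄ = F·P·Fᵀ + Q = [155720/14377 476878/14377 102024/14377; 476878/14377 5972200/14377 708432/14377; 102024/14377 708432/14377 144152/14377]
step 1: y = z − H·x̄ = [534011/14377, 564297/14377]
step 1: S = H·P̄·Hᵀ + R = [27754227/14377 32707340/14377; 32707340/14377 39378298/14377]
step 1: K = P̄·Hᵀ·S⁻¹ = [208005164/8853914189 180520154/8853914189; 2835530094/8853914189 1022738666/8853914189; -1909096592/8853914189 2047366684/8853914189]
step 1: x' = x̄ + K·y = [36980401332/8853914189, -56209267221/8853914189, 10328141264/8853914189]
step 1: P' = (I − K·H)·P̄ = [57087683760/8853914189 -78216429322/8853914189 14206177144/8853914189; -78216429322/8853914189 110993246340/8853914189 -21169385568/8853914189; 14206177144/8853914189 -21169385568/8853914189 6007050072/8853914189]

step 0: x' = [5312/1307, -70363/14377, -476/14377], P' = [147964/14377 -200056/14377 35386/14377; -200056/14377 276828/14377 -50850/14377; 35386/14377 -50850/14377 12822/14377]
step 1: x' = [36980401332/8853914189, -56209267221/8853914189, 10328141264/8853914189], P' = [57087683760/8853914189 -78216429322/8853914189 14206177144/8853914189; -78216429322/8853914189 110993246340/8853914189 -21169385568/8853914189; 14206177144/8853914189 -21169385568/8853914189 6007050072/8853914189]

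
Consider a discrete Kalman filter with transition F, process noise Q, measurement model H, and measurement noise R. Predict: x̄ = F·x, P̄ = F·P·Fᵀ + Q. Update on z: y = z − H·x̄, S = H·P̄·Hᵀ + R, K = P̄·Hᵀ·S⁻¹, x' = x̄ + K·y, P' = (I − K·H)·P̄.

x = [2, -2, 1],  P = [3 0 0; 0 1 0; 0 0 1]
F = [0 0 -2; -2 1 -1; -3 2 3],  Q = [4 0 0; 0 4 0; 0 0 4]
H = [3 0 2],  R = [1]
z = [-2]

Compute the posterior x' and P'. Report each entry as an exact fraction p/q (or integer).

x̄ = F·x = [-2, -7, -7]
P̄ = F·P·Fᵀ + Q = [8 2 -6; 2 18 17; -6 17 44]
y = z − H·x̄ = [18]
S = H·P̄·Hᵀ + R = [177]
K = P̄·Hᵀ·S⁻¹ = [4/59; 40/177; 70/177]
x' = x̄ + K·y = [-46/59, -173/59, 7/59]
P' = (I − K·H)·P̄ = [424/59 -42/59 -634/59; -42/59 1586/177 209/177; -634/59 209/177 2888/177]

x' = [-46/59, -173/59, 7/59]
P' = [424/59 -42/59 -634/59; -42/59 1586/177 209/177; -634/59 209/177 2888/177]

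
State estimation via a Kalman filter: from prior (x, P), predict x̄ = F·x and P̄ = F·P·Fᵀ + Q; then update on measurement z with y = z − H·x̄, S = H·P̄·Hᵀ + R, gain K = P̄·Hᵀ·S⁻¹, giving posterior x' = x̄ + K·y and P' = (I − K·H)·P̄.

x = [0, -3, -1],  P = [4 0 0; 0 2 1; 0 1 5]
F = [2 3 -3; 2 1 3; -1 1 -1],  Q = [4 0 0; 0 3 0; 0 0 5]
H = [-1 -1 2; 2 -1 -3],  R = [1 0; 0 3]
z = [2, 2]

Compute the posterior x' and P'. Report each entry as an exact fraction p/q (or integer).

x' = [-317278/59823, -184364/59823, -190100/59823]
P' = [1017611/59823 175519/59823 596923/59823; 175519/59823 79199/59823 109640/59823; 596923/59823 109640/59823 359474/59823]

x̄ = F·x = [-6, -6, -2]
P̄ = F·P·Fᵀ + Q = [65 -17 7; -17 72 -19; 7 -19 14]
y = z − H·x̄ = [-6, 2]
S = H·P̄·Hᵀ + R = [208 -95; -95 331]
K = P̄·Hᵀ·S⁻¹ = [716/59823 22978/59823; -35438/59823 -19027/59823; 12385/59823 1928/59823]
x' = x̄ + K·y = [-317278/59823, -184364/59823, -190100/59823]
P' = (I − K·H)·P̄ = [1017611/59823 175519/59823 596923/59823; 175519/59823 79199/59823 109640/59823; 596923/59823 109640/59823 359474/59823]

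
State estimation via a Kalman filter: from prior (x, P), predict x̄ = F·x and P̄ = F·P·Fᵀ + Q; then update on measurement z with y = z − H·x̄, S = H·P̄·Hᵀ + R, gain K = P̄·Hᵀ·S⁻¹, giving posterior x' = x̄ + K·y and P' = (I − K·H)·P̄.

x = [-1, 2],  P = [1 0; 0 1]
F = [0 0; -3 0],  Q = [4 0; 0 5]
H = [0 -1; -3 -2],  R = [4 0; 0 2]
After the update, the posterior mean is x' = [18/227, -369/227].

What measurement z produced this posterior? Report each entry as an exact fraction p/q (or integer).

x̄ = F·x = [0, 3]
P̄ = F·P·Fᵀ + Q = [4 0; 0 14]
S = H·P̄·Hᵀ + R = [18 28; 28 94]
K = P̄·Hᵀ·S⁻¹ = [84/227 -54/227; -133/227 -28/227]
x' − x̄ = [18/227, -1050/227] = K·y
y = (KᵀK)⁻¹·Kᵀ·(x' − x̄) = [6, 9]
z = y + H·x̄ = [6, 9] + [-3, -6] = [3, 3]

z = [3, 3]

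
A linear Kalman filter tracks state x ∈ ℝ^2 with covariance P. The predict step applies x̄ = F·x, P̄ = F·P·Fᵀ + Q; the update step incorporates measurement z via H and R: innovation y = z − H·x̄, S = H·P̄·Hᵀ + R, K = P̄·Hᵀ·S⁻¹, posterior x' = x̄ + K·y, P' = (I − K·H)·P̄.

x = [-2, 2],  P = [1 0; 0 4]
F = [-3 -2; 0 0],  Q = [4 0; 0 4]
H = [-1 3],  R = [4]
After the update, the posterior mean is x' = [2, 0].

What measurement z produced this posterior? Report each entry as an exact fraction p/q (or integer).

z = [-2]

x̄ = F·x = [2, 0]
P̄ = F·P·Fᵀ + Q = [29 0; 0 4]
S = H·P̄·Hᵀ + R = [69]
K = P̄·Hᵀ·S⁻¹ = [-29/69; 4/23]
x' − x̄ = [0, 0] = K·y
y = (KᵀK)⁻¹·Kᵀ·(x' − x̄) = [0]
z = y + H·x̄ = [0] + [-2] = [-2]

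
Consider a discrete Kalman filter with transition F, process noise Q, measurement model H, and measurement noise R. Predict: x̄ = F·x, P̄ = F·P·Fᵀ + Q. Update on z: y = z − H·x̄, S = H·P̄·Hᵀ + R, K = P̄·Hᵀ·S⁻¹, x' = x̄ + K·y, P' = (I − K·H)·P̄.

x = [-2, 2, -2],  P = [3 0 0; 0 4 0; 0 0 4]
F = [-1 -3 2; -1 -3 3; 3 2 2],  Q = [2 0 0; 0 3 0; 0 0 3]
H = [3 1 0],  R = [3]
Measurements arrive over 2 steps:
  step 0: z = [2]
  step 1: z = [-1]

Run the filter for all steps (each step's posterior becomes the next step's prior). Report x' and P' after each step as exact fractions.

step 0: x̄ = F·x = [-8, -10, -6]
step 0: P̄ = F·P·Fᵀ + Q = [57 63 -17; 63 78 -9; -17 -9 62]
step 0: y = z − H·x̄ = [36]
step 0: S = H·P̄·Hᵀ + R = [972]
step 0: K = P̄·Hᵀ·S⁻¹ = [13/54; 89/324; -5/81]
step 0: x' = x̄ + K·y = [2/3, -1/9, -74/9]
step 0: P' = (I − K·H)·P̄ = [2/3 -23/18 -23/9; -23/18 503/108 202/27; -23/9 202/27 1574/27]
step 1: x̄ = F·x = [-151/9, -25, -44/3]
step 1: P̄ = F·P·Fᵀ + Q = [20579/108 1141/4 1729/9; 1141/4 1773/4 316; 1729/9 316 824/3]
step 1: y = z − H·x̄ = [223/3]
step 1: S = H·P̄·Hᵀ + R = [11618/3]
step 1: K = P̄·Hᵀ·S⁻¹ = [3856/17427; 3897/11618; 2677/11618]
step 1: x' = x̄ + K·y = [-1919/5809, -773/11618, 28593/11618]
step 1: P' = (I − K·H)·P̄ = [65947/69708 -50523/23236 -92917/17427; -50523/23236 174951/23236 193865/11618; -92917/17427 193865/11618 802301/11618]

step 0: x' = [2/3, -1/9, -74/9], P' = [2/3 -23/18 -23/9; -23/18 503/108 202/27; -23/9 202/27 1574/27]
step 1: x' = [-1919/5809, -773/11618, 28593/11618], P' = [65947/69708 -50523/23236 -92917/17427; -50523/23236 174951/23236 193865/11618; -92917/17427 193865/11618 802301/11618]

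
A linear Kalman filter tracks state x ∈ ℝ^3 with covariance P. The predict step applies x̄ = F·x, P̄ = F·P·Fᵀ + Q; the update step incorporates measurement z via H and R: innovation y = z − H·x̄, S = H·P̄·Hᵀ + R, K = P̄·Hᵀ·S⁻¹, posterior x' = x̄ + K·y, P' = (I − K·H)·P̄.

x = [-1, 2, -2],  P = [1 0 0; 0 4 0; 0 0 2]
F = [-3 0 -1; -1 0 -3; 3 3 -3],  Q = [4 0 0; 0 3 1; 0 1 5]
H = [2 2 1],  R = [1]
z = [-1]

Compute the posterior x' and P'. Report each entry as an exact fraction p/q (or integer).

x̄ = F·x = [5, 7, 9]
P̄ = F·P·Fᵀ + Q = [15 9 -3; 9 22 16; -3 16 68]
y = z − H·x̄ = [-34]
S = H·P̄·Hᵀ + R = [341]
K = P̄·Hᵀ·S⁻¹ = [45/341; 78/341; 94/341]
x' = x̄ + K·y = [175/341, -265/341, -127/341]
P' = (I − K·H)·P̄ = [3090/341 -441/341 -5253/341; -441/341 1418/341 -1876/341; -5253/341 -1876/341 14352/341]

x' = [175/341, -265/341, -127/341]
P' = [3090/341 -441/341 -5253/341; -441/341 1418/341 -1876/341; -5253/341 -1876/341 14352/341]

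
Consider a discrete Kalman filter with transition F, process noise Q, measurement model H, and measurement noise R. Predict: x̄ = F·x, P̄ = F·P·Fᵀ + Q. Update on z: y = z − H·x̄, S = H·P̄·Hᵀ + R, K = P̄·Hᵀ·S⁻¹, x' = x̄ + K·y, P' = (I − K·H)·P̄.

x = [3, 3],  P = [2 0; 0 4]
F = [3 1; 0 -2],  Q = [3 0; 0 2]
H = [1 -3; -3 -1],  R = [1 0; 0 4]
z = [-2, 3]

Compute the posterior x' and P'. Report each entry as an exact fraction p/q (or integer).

x̄ = F·x = [12, -6]
P̄ = F·P·Fᵀ + Q = [25 -8; -8 18]
y = z − H·x̄ = [-32, 33]
S = H·P̄·Hᵀ + R = [236 -85; -85 199]
K = P̄·Hᵀ·S⁻¹ = [4056/39739 -11647/39739; -11828/39739 -3854/39739]
x' = x̄ + K·y = [-5325/5677, 1840/5677]
P' = (I − K·H)·P̄ = [14382/39739 3442/39739; 3442/39739 5090/39739]

x' = [-5325/5677, 1840/5677]
P' = [14382/39739 3442/39739; 3442/39739 5090/39739]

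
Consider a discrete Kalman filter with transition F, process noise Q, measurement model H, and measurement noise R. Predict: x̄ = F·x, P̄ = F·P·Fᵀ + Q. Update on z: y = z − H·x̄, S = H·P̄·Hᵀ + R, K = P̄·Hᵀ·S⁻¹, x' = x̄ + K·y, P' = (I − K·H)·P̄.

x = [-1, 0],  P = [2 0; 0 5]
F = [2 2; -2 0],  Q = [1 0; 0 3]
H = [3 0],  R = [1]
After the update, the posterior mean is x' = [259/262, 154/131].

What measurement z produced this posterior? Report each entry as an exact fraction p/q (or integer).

z = [3]

x̄ = F·x = [-2, 2]
P̄ = F·P·Fᵀ + Q = [29 -8; -8 11]
S = H·P̄·Hᵀ + R = [262]
K = P̄·Hᵀ·S⁻¹ = [87/262; -12/131]
x' − x̄ = [783/262, -108/131] = K·y
y = (KᵀK)⁻¹·Kᵀ·(x' − x̄) = [9]
z = y + H·x̄ = [9] + [-6] = [3]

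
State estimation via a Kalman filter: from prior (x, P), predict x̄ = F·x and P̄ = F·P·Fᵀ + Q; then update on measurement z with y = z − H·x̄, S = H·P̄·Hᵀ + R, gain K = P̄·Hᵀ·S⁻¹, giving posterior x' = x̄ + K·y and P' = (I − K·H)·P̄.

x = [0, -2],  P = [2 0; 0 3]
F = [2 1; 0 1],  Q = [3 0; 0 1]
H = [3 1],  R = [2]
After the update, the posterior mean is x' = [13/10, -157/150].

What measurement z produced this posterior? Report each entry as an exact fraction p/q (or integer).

z = [3]

x̄ = F·x = [-2, -2]
P̄ = F·P·Fᵀ + Q = [14 3; 3 4]
S = H·P̄·Hᵀ + R = [150]
K = P̄·Hᵀ·S⁻¹ = [3/10; 13/150]
x' − x̄ = [33/10, 143/150] = K·y
y = (KᵀK)⁻¹·Kᵀ·(x' − x̄) = [11]
z = y + H·x̄ = [11] + [-8] = [3]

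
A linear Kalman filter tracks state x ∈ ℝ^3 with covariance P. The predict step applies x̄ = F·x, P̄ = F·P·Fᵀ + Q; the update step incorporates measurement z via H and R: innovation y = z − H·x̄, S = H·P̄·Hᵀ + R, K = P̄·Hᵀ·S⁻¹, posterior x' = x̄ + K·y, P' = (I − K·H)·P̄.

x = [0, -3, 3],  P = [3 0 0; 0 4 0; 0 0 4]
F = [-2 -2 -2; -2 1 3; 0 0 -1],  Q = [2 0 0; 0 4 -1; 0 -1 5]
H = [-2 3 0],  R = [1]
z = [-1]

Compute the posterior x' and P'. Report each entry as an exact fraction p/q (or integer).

x̄ = F·x = [0, 6, -3]
P̄ = F·P·Fᵀ + Q = [46 -20 8; -20 56 -13; 8 -13 9]
y = z − H·x̄ = [-19]
S = H·P̄·Hᵀ + R = [929]
K = P̄·Hᵀ·S⁻¹ = [-152/929; 208/929; -55/929]
x' = x̄ + K·y = [2888/929, 1622/929, -1742/929]
P' = (I − K·H)·P̄ = [19630/929 13036/929 -928/929; 13036/929 8760/929 -637/929; -928/929 -637/929 5336/929]

x' = [2888/929, 1622/929, -1742/929]
P' = [19630/929 13036/929 -928/929; 13036/929 8760/929 -637/929; -928/929 -637/929 5336/929]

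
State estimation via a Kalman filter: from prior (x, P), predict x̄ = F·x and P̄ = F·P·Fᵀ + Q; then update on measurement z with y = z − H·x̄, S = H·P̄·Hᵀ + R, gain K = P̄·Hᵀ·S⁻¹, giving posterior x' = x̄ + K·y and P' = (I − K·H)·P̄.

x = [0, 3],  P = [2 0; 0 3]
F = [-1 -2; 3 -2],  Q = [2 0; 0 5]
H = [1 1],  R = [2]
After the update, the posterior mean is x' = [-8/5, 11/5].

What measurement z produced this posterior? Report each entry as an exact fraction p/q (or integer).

x̄ = F·x = [-6, -6]
P̄ = F·P·Fᵀ + Q = [16 6; 6 35]
S = H·P̄·Hᵀ + R = [65]
K = P̄·Hᵀ·S⁻¹ = [22/65; 41/65]
x' − x̄ = [22/5, 41/5] = K·y
y = (KᵀK)⁻¹·Kᵀ·(x' − x̄) = [13]
z = y + H·x̄ = [13] + [-12] = [1]

z = [1]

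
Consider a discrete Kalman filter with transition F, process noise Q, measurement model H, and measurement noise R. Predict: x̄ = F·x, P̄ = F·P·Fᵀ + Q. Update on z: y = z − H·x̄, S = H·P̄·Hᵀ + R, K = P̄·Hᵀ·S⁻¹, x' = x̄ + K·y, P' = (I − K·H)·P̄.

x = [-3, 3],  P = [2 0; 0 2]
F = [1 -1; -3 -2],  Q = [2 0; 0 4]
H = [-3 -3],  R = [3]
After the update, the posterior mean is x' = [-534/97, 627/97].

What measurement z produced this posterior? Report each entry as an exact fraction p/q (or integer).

x̄ = F·x = [-6, 3]
P̄ = F·P·Fᵀ + Q = [6 -2; -2 30]
S = H·P̄·Hᵀ + R = [291]
K = P̄·Hᵀ·S⁻¹ = [-4/97; -28/97]
x' − x̄ = [48/97, 336/97] = K·y
y = (KᵀK)⁻¹·Kᵀ·(x' − x̄) = [-12]
z = y + H·x̄ = [-12] + [9] = [-3]

z = [-3]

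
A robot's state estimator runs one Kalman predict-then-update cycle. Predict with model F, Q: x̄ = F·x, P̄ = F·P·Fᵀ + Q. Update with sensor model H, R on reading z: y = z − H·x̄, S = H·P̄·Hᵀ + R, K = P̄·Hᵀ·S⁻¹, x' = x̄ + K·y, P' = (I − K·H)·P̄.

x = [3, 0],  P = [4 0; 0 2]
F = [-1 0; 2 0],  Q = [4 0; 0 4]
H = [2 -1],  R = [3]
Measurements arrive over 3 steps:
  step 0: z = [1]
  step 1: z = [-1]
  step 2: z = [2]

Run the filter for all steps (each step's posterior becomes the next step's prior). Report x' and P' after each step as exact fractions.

step 0: x' = [17/29, 18/29], P' = [40/29 56/29; 56/29 148/29]
step 1: x' = [-239/1307, 946/1307], P' = [1732/1307 2288/1307; 2288/1307 5884/1307]
step 2: x' = [32617/57773, -45338/57773], P' = [76432/57773 100712/57773; 100712/57773 258676/57773]

step 0: x̄ = F·x = [-3, 6]
step 0: P̄ = F·P·Fᵀ + Q = [8 -8; -8 20]
step 0: y = z − H·x̄ = [13]
step 0: S = H·P̄·Hᵀ + R = [87]
step 0: K = P̄·Hᵀ·S⁻¹ = [8/29; -12/29]
step 0: x' = x̄ + K·y = [17/29, 18/29]
step 0: P' = (I − K·H)·P̄ = [40/29 56/29; 56/29 148/29]
step 1: x̄ = F·x = [-17/29, 34/29]
step 1: P̄ = F·P·Fᵀ + Q = [156/29 -80/29; -80/29 276/29]
step 1: y = z − H·x̄ = [39/29]
step 1: S = H·P̄·Hᵀ + R = [1307/29]
step 1: K = P̄·Hᵀ·S⁻¹ = [392/1307; -436/1307]
step 1: x' = x̄ + K·y = [-239/1307, 946/1307]
step 1: P' = (I − K·H)·P̄ = [1732/1307 2288/1307; 2288/1307 5884/1307]
step 2: x̄ = F·x = [239/1307, -478/1307]
step 2: P̄ = F·P·Fᵀ + Q = [6960/1307 -3464/1307; -3464/1307 12156/1307]
step 2: y = z − H·x̄ = [1658/1307]
step 2: S = H·P̄·Hᵀ + R = [57773/1307]
step 2: K = P̄·Hᵀ·S⁻¹ = [17384/57773; -19084/57773]
step 2: x' = x̄ + K·y = [32617/57773, -45338/57773]
step 2: P' = (I − K·H)·P̄ = [76432/57773 100712/57773; 100712/57773 258676/57773]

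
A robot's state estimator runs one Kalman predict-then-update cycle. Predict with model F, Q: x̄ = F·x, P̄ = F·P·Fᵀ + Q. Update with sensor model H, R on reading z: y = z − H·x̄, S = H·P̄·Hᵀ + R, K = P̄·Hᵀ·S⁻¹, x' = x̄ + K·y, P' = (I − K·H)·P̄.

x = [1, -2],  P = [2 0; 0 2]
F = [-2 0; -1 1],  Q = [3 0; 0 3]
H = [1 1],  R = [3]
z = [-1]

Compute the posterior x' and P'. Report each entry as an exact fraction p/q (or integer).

x' = [2/29, -43/29]
P' = [94/29 -49/29; -49/29 82/29]

x̄ = F·x = [-2, -3]
P̄ = F·P·Fᵀ + Q = [11 4; 4 7]
y = z − H·x̄ = [4]
S = H·P̄·Hᵀ + R = [29]
K = P̄·Hᵀ·S⁻¹ = [15/29; 11/29]
x' = x̄ + K·y = [2/29, -43/29]
P' = (I − K·H)·P̄ = [94/29 -49/29; -49/29 82/29]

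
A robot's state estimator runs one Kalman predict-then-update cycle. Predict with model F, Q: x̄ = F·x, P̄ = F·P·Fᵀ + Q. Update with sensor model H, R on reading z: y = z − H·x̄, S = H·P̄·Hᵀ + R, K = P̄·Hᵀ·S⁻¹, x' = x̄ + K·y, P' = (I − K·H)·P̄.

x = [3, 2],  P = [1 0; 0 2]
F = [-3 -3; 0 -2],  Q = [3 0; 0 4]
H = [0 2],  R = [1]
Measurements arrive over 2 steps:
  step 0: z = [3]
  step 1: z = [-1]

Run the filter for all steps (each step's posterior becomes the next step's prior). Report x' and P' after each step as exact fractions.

step 0: x' = [-471/49, 68/49], P' = [894/49 12/49; 12/49 12/49]
step 1: x' = [26601/1025, -624/1025], P' = [176469/1025 144/1025; 144/1025 244/1025]

step 0: x̄ = F·x = [-15, -4]
step 0: P̄ = F·P·Fᵀ + Q = [30 12; 12 12]
step 0: y = z − H·x̄ = [11]
step 0: S = H·P̄·Hᵀ + R = [49]
step 0: K = P̄·Hᵀ·S⁻¹ = [24/49; 24/49]
step 0: x' = x̄ + K·y = [-471/49, 68/49]
step 0: P' = (I − K·H)·P̄ = [894/49 12/49; 12/49 12/49]
step 1: x̄ = F·x = [1209/49, -136/49]
step 1: P̄ = F·P·Fᵀ + Q = [8517/49 144/49; 144/49 244/49]
step 1: y = z − H·x̄ = [223/49]
step 1: S = H·P̄·Hᵀ + R = [1025/49]
step 1: K = P̄·Hᵀ·S⁻¹ = [288/1025; 488/1025]
step 1: x' = x̄ + K·y = [26601/1025, -624/1025]
step 1: P' = (I − K·H)·P̄ = [176469/1025 144/1025; 144/1025 244/1025]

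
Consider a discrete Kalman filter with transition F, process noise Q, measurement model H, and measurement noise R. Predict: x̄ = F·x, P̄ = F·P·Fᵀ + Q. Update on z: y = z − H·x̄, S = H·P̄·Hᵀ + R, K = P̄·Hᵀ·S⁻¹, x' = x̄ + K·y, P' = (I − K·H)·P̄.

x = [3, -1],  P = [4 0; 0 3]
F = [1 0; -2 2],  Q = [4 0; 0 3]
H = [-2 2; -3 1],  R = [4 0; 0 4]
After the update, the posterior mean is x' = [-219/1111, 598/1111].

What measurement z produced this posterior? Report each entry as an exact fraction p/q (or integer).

x̄ = F·x = [3, -8]
P̄ = F·P·Fᵀ + Q = [8 -8; -8 31]
S = H·P̄·Hᵀ + R = [224 174; 174 155]
K = P̄·Hᵀ·S⁻¹ = [152/1111 -400/1111; 630/1111 -313/1111]
x' − x̄ = [-3552/1111, 9486/1111] = K·y
y = (KᵀK)⁻¹·Kᵀ·(x' − x̄) = [24, 18]
z = y + H·x̄ = [24, 18] + [-22, -17] = [2, 1]

z = [2, 1]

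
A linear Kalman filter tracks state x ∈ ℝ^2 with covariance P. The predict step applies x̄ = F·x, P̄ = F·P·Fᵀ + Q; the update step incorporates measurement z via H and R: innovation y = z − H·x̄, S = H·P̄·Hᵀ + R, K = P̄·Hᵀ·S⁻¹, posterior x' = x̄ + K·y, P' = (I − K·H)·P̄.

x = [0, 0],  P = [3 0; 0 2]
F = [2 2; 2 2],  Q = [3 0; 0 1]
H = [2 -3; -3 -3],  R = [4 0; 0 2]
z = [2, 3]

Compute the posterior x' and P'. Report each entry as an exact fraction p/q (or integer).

x̄ = F·x = [0, 0]
P̄ = F·P·Fᵀ + Q = [23 20; 20 21]
y = z − H·x̄ = [2, 3]
S = H·P̄·Hᵀ + R = [45 111; 111 758]
K = P̄·Hᵀ·S⁻¹ = [3707/21789 -1417/7263; -3781/21789 -994/7263]
x' = x̄ + K·y = [-5339/21789, -16508/21789]
P' = (I − K·H)·P̄ = [4666/21789 -1832/21789; -1832/21789 3820/21789]

x' = [-5339/21789, -16508/21789]
P' = [4666/21789 -1832/21789; -1832/21789 3820/21789]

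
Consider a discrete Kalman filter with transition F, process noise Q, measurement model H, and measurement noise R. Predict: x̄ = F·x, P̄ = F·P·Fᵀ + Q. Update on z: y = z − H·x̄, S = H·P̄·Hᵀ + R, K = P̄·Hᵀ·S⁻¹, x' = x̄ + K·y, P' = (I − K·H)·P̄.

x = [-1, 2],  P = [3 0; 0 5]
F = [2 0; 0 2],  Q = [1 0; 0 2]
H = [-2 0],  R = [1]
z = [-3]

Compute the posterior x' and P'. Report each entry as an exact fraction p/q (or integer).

x' = [76/53, 4]
P' = [13/53 0; 0 22]

x̄ = F·x = [-2, 4]
P̄ = F·P·Fᵀ + Q = [13 0; 0 22]
y = z − H·x̄ = [-7]
S = H·P̄·Hᵀ + R = [53]
K = P̄·Hᵀ·S⁻¹ = [-26/53; 0]
x' = x̄ + K·y = [76/53, 4]
P' = (I − K·H)·P̄ = [13/53 0; 0 22]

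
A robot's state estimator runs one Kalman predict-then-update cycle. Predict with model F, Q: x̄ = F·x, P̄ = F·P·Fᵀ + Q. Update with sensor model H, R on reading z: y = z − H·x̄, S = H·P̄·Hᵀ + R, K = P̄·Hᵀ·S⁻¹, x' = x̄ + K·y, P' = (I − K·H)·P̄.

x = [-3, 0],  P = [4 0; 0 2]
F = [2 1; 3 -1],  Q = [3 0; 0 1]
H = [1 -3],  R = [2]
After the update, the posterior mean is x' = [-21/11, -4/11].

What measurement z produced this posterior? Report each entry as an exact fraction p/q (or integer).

x̄ = F·x = [-6, -9]
P̄ = F·P·Fᵀ + Q = [21 22; 22 39]
S = H·P̄·Hᵀ + R = [242]
K = P̄·Hᵀ·S⁻¹ = [-45/242; -95/242]
x' − x̄ = [45/11, 95/11] = K·y
y = (KᵀK)⁻¹·Kᵀ·(x' − x̄) = [-22]
z = y + H·x̄ = [-22] + [21] = [-1]

z = [-1]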